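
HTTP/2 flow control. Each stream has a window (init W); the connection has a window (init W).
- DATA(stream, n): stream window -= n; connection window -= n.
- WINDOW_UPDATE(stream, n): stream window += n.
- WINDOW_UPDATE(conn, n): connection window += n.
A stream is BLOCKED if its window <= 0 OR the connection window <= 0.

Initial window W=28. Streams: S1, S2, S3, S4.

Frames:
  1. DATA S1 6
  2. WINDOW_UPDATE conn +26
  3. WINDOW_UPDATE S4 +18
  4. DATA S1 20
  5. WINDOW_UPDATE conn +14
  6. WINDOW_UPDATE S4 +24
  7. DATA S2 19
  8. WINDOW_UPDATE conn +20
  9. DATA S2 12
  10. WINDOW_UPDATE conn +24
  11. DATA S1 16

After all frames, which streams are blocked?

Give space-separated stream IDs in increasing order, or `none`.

Op 1: conn=22 S1=22 S2=28 S3=28 S4=28 blocked=[]
Op 2: conn=48 S1=22 S2=28 S3=28 S4=28 blocked=[]
Op 3: conn=48 S1=22 S2=28 S3=28 S4=46 blocked=[]
Op 4: conn=28 S1=2 S2=28 S3=28 S4=46 blocked=[]
Op 5: conn=42 S1=2 S2=28 S3=28 S4=46 blocked=[]
Op 6: conn=42 S1=2 S2=28 S3=28 S4=70 blocked=[]
Op 7: conn=23 S1=2 S2=9 S3=28 S4=70 blocked=[]
Op 8: conn=43 S1=2 S2=9 S3=28 S4=70 blocked=[]
Op 9: conn=31 S1=2 S2=-3 S3=28 S4=70 blocked=[2]
Op 10: conn=55 S1=2 S2=-3 S3=28 S4=70 blocked=[2]
Op 11: conn=39 S1=-14 S2=-3 S3=28 S4=70 blocked=[1, 2]

Answer: S1 S2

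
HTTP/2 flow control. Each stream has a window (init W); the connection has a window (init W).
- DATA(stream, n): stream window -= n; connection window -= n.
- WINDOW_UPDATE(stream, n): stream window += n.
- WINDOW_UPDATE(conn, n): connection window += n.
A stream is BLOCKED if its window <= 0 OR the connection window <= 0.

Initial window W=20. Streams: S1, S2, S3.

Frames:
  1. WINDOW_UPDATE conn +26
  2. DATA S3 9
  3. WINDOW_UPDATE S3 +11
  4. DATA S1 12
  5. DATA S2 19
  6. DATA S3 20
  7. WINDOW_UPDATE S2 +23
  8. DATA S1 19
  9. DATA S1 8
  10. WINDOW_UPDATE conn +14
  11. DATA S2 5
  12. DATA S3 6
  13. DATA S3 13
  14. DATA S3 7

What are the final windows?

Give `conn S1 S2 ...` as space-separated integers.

Op 1: conn=46 S1=20 S2=20 S3=20 blocked=[]
Op 2: conn=37 S1=20 S2=20 S3=11 blocked=[]
Op 3: conn=37 S1=20 S2=20 S3=22 blocked=[]
Op 4: conn=25 S1=8 S2=20 S3=22 blocked=[]
Op 5: conn=6 S1=8 S2=1 S3=22 blocked=[]
Op 6: conn=-14 S1=8 S2=1 S3=2 blocked=[1, 2, 3]
Op 7: conn=-14 S1=8 S2=24 S3=2 blocked=[1, 2, 3]
Op 8: conn=-33 S1=-11 S2=24 S3=2 blocked=[1, 2, 3]
Op 9: conn=-41 S1=-19 S2=24 S3=2 blocked=[1, 2, 3]
Op 10: conn=-27 S1=-19 S2=24 S3=2 blocked=[1, 2, 3]
Op 11: conn=-32 S1=-19 S2=19 S3=2 blocked=[1, 2, 3]
Op 12: conn=-38 S1=-19 S2=19 S3=-4 blocked=[1, 2, 3]
Op 13: conn=-51 S1=-19 S2=19 S3=-17 blocked=[1, 2, 3]
Op 14: conn=-58 S1=-19 S2=19 S3=-24 blocked=[1, 2, 3]

Answer: -58 -19 19 -24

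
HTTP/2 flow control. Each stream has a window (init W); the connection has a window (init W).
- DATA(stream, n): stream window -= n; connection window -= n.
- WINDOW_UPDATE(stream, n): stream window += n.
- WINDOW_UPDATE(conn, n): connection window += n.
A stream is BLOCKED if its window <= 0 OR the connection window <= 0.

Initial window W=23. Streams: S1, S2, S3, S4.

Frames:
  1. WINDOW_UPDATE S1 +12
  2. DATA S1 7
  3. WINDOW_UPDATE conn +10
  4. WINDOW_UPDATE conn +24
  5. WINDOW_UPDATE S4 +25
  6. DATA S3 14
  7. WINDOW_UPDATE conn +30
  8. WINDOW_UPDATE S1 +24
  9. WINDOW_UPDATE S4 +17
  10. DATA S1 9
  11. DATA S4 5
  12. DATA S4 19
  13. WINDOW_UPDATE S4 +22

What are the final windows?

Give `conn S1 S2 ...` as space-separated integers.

Answer: 33 43 23 9 63

Derivation:
Op 1: conn=23 S1=35 S2=23 S3=23 S4=23 blocked=[]
Op 2: conn=16 S1=28 S2=23 S3=23 S4=23 blocked=[]
Op 3: conn=26 S1=28 S2=23 S3=23 S4=23 blocked=[]
Op 4: conn=50 S1=28 S2=23 S3=23 S4=23 blocked=[]
Op 5: conn=50 S1=28 S2=23 S3=23 S4=48 blocked=[]
Op 6: conn=36 S1=28 S2=23 S3=9 S4=48 blocked=[]
Op 7: conn=66 S1=28 S2=23 S3=9 S4=48 blocked=[]
Op 8: conn=66 S1=52 S2=23 S3=9 S4=48 blocked=[]
Op 9: conn=66 S1=52 S2=23 S3=9 S4=65 blocked=[]
Op 10: conn=57 S1=43 S2=23 S3=9 S4=65 blocked=[]
Op 11: conn=52 S1=43 S2=23 S3=9 S4=60 blocked=[]
Op 12: conn=33 S1=43 S2=23 S3=9 S4=41 blocked=[]
Op 13: conn=33 S1=43 S2=23 S3=9 S4=63 blocked=[]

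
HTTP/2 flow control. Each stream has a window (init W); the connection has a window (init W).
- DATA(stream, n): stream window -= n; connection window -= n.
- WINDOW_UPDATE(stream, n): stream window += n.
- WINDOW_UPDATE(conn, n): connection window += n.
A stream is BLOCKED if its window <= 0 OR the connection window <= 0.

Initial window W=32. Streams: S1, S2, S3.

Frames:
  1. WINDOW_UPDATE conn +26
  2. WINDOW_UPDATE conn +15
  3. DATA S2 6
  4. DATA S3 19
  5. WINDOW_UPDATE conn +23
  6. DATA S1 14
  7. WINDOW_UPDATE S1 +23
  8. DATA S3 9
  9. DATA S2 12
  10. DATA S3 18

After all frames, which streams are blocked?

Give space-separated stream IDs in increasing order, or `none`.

Op 1: conn=58 S1=32 S2=32 S3=32 blocked=[]
Op 2: conn=73 S1=32 S2=32 S3=32 blocked=[]
Op 3: conn=67 S1=32 S2=26 S3=32 blocked=[]
Op 4: conn=48 S1=32 S2=26 S3=13 blocked=[]
Op 5: conn=71 S1=32 S2=26 S3=13 blocked=[]
Op 6: conn=57 S1=18 S2=26 S3=13 blocked=[]
Op 7: conn=57 S1=41 S2=26 S3=13 blocked=[]
Op 8: conn=48 S1=41 S2=26 S3=4 blocked=[]
Op 9: conn=36 S1=41 S2=14 S3=4 blocked=[]
Op 10: conn=18 S1=41 S2=14 S3=-14 blocked=[3]

Answer: S3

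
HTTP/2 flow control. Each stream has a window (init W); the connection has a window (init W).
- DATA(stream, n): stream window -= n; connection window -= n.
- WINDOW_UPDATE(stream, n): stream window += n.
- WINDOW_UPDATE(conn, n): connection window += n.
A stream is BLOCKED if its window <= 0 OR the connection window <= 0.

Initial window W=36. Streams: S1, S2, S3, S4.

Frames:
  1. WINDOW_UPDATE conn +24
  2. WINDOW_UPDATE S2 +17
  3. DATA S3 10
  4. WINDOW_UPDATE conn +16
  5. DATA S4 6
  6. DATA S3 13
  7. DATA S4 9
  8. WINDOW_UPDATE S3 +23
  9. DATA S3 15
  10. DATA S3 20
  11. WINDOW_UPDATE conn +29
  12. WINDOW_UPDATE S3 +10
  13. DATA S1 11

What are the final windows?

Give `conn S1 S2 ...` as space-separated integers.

Answer: 21 25 53 11 21

Derivation:
Op 1: conn=60 S1=36 S2=36 S3=36 S4=36 blocked=[]
Op 2: conn=60 S1=36 S2=53 S3=36 S4=36 blocked=[]
Op 3: conn=50 S1=36 S2=53 S3=26 S4=36 blocked=[]
Op 4: conn=66 S1=36 S2=53 S3=26 S4=36 blocked=[]
Op 5: conn=60 S1=36 S2=53 S3=26 S4=30 blocked=[]
Op 6: conn=47 S1=36 S2=53 S3=13 S4=30 blocked=[]
Op 7: conn=38 S1=36 S2=53 S3=13 S4=21 blocked=[]
Op 8: conn=38 S1=36 S2=53 S3=36 S4=21 blocked=[]
Op 9: conn=23 S1=36 S2=53 S3=21 S4=21 blocked=[]
Op 10: conn=3 S1=36 S2=53 S3=1 S4=21 blocked=[]
Op 11: conn=32 S1=36 S2=53 S3=1 S4=21 blocked=[]
Op 12: conn=32 S1=36 S2=53 S3=11 S4=21 blocked=[]
Op 13: conn=21 S1=25 S2=53 S3=11 S4=21 blocked=[]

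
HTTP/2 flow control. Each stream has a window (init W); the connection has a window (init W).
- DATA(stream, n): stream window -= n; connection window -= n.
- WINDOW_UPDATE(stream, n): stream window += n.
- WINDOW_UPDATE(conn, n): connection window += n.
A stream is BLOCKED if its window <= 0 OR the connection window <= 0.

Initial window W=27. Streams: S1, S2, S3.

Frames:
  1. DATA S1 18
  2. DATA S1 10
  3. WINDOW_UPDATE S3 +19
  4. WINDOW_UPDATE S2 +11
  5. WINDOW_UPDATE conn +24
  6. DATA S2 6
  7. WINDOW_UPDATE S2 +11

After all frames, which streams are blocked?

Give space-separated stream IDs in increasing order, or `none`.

Answer: S1

Derivation:
Op 1: conn=9 S1=9 S2=27 S3=27 blocked=[]
Op 2: conn=-1 S1=-1 S2=27 S3=27 blocked=[1, 2, 3]
Op 3: conn=-1 S1=-1 S2=27 S3=46 blocked=[1, 2, 3]
Op 4: conn=-1 S1=-1 S2=38 S3=46 blocked=[1, 2, 3]
Op 5: conn=23 S1=-1 S2=38 S3=46 blocked=[1]
Op 6: conn=17 S1=-1 S2=32 S3=46 blocked=[1]
Op 7: conn=17 S1=-1 S2=43 S3=46 blocked=[1]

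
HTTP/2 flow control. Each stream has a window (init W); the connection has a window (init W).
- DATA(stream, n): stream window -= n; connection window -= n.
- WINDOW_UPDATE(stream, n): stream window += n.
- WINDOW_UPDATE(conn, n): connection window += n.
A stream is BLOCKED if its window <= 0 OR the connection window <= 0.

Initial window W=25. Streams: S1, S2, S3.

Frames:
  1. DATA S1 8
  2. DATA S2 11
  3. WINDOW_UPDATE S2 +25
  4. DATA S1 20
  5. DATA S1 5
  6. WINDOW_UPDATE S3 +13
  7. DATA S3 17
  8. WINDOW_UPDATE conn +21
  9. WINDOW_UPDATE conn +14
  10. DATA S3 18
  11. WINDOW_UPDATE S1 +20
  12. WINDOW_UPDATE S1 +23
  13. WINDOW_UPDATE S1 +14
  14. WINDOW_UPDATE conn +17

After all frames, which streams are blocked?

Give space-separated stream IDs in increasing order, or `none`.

Op 1: conn=17 S1=17 S2=25 S3=25 blocked=[]
Op 2: conn=6 S1=17 S2=14 S3=25 blocked=[]
Op 3: conn=6 S1=17 S2=39 S3=25 blocked=[]
Op 4: conn=-14 S1=-3 S2=39 S3=25 blocked=[1, 2, 3]
Op 5: conn=-19 S1=-8 S2=39 S3=25 blocked=[1, 2, 3]
Op 6: conn=-19 S1=-8 S2=39 S3=38 blocked=[1, 2, 3]
Op 7: conn=-36 S1=-8 S2=39 S3=21 blocked=[1, 2, 3]
Op 8: conn=-15 S1=-8 S2=39 S3=21 blocked=[1, 2, 3]
Op 9: conn=-1 S1=-8 S2=39 S3=21 blocked=[1, 2, 3]
Op 10: conn=-19 S1=-8 S2=39 S3=3 blocked=[1, 2, 3]
Op 11: conn=-19 S1=12 S2=39 S3=3 blocked=[1, 2, 3]
Op 12: conn=-19 S1=35 S2=39 S3=3 blocked=[1, 2, 3]
Op 13: conn=-19 S1=49 S2=39 S3=3 blocked=[1, 2, 3]
Op 14: conn=-2 S1=49 S2=39 S3=3 blocked=[1, 2, 3]

Answer: S1 S2 S3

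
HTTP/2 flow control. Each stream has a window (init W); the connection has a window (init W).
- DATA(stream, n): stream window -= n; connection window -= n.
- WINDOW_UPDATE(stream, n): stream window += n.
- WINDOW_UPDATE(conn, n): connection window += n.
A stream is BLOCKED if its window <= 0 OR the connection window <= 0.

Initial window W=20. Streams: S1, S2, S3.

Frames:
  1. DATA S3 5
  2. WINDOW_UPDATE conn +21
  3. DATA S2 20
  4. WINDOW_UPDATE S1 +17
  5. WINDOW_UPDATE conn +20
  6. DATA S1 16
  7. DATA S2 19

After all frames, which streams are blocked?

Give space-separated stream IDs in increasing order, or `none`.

Op 1: conn=15 S1=20 S2=20 S3=15 blocked=[]
Op 2: conn=36 S1=20 S2=20 S3=15 blocked=[]
Op 3: conn=16 S1=20 S2=0 S3=15 blocked=[2]
Op 4: conn=16 S1=37 S2=0 S3=15 blocked=[2]
Op 5: conn=36 S1=37 S2=0 S3=15 blocked=[2]
Op 6: conn=20 S1=21 S2=0 S3=15 blocked=[2]
Op 7: conn=1 S1=21 S2=-19 S3=15 blocked=[2]

Answer: S2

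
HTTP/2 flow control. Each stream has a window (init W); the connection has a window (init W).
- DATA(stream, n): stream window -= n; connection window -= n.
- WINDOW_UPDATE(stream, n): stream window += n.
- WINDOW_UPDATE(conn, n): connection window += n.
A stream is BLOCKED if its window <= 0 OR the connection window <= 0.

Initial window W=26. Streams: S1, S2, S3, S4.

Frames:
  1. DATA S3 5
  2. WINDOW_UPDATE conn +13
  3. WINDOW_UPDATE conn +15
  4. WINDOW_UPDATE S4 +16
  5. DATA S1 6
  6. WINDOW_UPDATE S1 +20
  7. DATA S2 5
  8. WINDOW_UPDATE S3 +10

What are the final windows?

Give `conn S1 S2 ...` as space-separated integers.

Answer: 38 40 21 31 42

Derivation:
Op 1: conn=21 S1=26 S2=26 S3=21 S4=26 blocked=[]
Op 2: conn=34 S1=26 S2=26 S3=21 S4=26 blocked=[]
Op 3: conn=49 S1=26 S2=26 S3=21 S4=26 blocked=[]
Op 4: conn=49 S1=26 S2=26 S3=21 S4=42 blocked=[]
Op 5: conn=43 S1=20 S2=26 S3=21 S4=42 blocked=[]
Op 6: conn=43 S1=40 S2=26 S3=21 S4=42 blocked=[]
Op 7: conn=38 S1=40 S2=21 S3=21 S4=42 blocked=[]
Op 8: conn=38 S1=40 S2=21 S3=31 S4=42 blocked=[]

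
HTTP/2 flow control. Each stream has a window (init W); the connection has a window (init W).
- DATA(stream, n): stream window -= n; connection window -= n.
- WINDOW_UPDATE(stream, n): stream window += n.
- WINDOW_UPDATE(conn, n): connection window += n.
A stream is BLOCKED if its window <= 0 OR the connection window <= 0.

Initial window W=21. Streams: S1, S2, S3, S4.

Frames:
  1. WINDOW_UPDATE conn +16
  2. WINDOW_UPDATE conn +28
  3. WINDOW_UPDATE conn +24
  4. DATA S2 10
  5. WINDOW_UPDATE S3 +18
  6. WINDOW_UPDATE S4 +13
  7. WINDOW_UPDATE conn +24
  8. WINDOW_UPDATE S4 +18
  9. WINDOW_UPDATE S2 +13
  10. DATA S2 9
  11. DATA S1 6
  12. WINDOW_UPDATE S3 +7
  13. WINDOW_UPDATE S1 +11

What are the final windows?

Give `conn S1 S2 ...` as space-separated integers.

Answer: 88 26 15 46 52

Derivation:
Op 1: conn=37 S1=21 S2=21 S3=21 S4=21 blocked=[]
Op 2: conn=65 S1=21 S2=21 S3=21 S4=21 blocked=[]
Op 3: conn=89 S1=21 S2=21 S3=21 S4=21 blocked=[]
Op 4: conn=79 S1=21 S2=11 S3=21 S4=21 blocked=[]
Op 5: conn=79 S1=21 S2=11 S3=39 S4=21 blocked=[]
Op 6: conn=79 S1=21 S2=11 S3=39 S4=34 blocked=[]
Op 7: conn=103 S1=21 S2=11 S3=39 S4=34 blocked=[]
Op 8: conn=103 S1=21 S2=11 S3=39 S4=52 blocked=[]
Op 9: conn=103 S1=21 S2=24 S3=39 S4=52 blocked=[]
Op 10: conn=94 S1=21 S2=15 S3=39 S4=52 blocked=[]
Op 11: conn=88 S1=15 S2=15 S3=39 S4=52 blocked=[]
Op 12: conn=88 S1=15 S2=15 S3=46 S4=52 blocked=[]
Op 13: conn=88 S1=26 S2=15 S3=46 S4=52 blocked=[]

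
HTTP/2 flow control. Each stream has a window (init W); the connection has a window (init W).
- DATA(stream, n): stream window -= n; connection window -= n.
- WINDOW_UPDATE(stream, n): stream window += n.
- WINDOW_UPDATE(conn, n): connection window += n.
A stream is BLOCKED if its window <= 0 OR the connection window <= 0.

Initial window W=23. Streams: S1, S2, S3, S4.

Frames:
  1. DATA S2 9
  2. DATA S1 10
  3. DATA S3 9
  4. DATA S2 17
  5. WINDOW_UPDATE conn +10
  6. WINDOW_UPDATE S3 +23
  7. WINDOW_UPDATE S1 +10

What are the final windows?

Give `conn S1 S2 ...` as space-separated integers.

Answer: -12 23 -3 37 23

Derivation:
Op 1: conn=14 S1=23 S2=14 S3=23 S4=23 blocked=[]
Op 2: conn=4 S1=13 S2=14 S3=23 S4=23 blocked=[]
Op 3: conn=-5 S1=13 S2=14 S3=14 S4=23 blocked=[1, 2, 3, 4]
Op 4: conn=-22 S1=13 S2=-3 S3=14 S4=23 blocked=[1, 2, 3, 4]
Op 5: conn=-12 S1=13 S2=-3 S3=14 S4=23 blocked=[1, 2, 3, 4]
Op 6: conn=-12 S1=13 S2=-3 S3=37 S4=23 blocked=[1, 2, 3, 4]
Op 7: conn=-12 S1=23 S2=-3 S3=37 S4=23 blocked=[1, 2, 3, 4]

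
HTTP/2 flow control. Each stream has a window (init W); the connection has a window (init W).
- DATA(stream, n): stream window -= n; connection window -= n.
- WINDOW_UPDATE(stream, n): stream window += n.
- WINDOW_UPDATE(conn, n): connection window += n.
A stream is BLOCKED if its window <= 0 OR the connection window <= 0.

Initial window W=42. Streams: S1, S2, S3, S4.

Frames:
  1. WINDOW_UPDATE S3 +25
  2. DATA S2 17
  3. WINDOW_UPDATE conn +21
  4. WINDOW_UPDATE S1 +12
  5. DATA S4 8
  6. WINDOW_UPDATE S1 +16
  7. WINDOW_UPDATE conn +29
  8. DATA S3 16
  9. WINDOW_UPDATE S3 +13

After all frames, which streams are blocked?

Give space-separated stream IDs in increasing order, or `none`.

Answer: none

Derivation:
Op 1: conn=42 S1=42 S2=42 S3=67 S4=42 blocked=[]
Op 2: conn=25 S1=42 S2=25 S3=67 S4=42 blocked=[]
Op 3: conn=46 S1=42 S2=25 S3=67 S4=42 blocked=[]
Op 4: conn=46 S1=54 S2=25 S3=67 S4=42 blocked=[]
Op 5: conn=38 S1=54 S2=25 S3=67 S4=34 blocked=[]
Op 6: conn=38 S1=70 S2=25 S3=67 S4=34 blocked=[]
Op 7: conn=67 S1=70 S2=25 S3=67 S4=34 blocked=[]
Op 8: conn=51 S1=70 S2=25 S3=51 S4=34 blocked=[]
Op 9: conn=51 S1=70 S2=25 S3=64 S4=34 blocked=[]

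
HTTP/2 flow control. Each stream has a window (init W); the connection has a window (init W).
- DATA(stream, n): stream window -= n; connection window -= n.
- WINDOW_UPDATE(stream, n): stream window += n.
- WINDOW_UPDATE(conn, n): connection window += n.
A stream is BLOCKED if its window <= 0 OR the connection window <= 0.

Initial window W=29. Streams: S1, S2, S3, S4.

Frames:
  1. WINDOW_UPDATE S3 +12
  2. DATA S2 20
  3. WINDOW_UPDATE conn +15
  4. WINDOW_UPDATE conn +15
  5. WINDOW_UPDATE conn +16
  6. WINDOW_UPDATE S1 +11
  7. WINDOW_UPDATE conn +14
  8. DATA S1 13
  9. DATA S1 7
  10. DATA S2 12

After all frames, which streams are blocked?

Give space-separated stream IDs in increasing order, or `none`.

Op 1: conn=29 S1=29 S2=29 S3=41 S4=29 blocked=[]
Op 2: conn=9 S1=29 S2=9 S3=41 S4=29 blocked=[]
Op 3: conn=24 S1=29 S2=9 S3=41 S4=29 blocked=[]
Op 4: conn=39 S1=29 S2=9 S3=41 S4=29 blocked=[]
Op 5: conn=55 S1=29 S2=9 S3=41 S4=29 blocked=[]
Op 6: conn=55 S1=40 S2=9 S3=41 S4=29 blocked=[]
Op 7: conn=69 S1=40 S2=9 S3=41 S4=29 blocked=[]
Op 8: conn=56 S1=27 S2=9 S3=41 S4=29 blocked=[]
Op 9: conn=49 S1=20 S2=9 S3=41 S4=29 blocked=[]
Op 10: conn=37 S1=20 S2=-3 S3=41 S4=29 blocked=[2]

Answer: S2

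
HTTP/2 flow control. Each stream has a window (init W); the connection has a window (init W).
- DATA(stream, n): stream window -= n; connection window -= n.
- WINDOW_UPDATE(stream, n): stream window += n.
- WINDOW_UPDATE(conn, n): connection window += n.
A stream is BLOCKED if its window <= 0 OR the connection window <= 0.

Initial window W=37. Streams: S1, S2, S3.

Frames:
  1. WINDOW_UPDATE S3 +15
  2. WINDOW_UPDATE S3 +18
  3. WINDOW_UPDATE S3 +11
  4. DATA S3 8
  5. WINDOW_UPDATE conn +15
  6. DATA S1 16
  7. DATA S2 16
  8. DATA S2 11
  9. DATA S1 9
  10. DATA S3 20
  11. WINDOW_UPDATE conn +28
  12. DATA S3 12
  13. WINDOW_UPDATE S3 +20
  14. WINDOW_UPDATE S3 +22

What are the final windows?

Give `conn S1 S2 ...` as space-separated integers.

Answer: -12 12 10 83

Derivation:
Op 1: conn=37 S1=37 S2=37 S3=52 blocked=[]
Op 2: conn=37 S1=37 S2=37 S3=70 blocked=[]
Op 3: conn=37 S1=37 S2=37 S3=81 blocked=[]
Op 4: conn=29 S1=37 S2=37 S3=73 blocked=[]
Op 5: conn=44 S1=37 S2=37 S3=73 blocked=[]
Op 6: conn=28 S1=21 S2=37 S3=73 blocked=[]
Op 7: conn=12 S1=21 S2=21 S3=73 blocked=[]
Op 8: conn=1 S1=21 S2=10 S3=73 blocked=[]
Op 9: conn=-8 S1=12 S2=10 S3=73 blocked=[1, 2, 3]
Op 10: conn=-28 S1=12 S2=10 S3=53 blocked=[1, 2, 3]
Op 11: conn=0 S1=12 S2=10 S3=53 blocked=[1, 2, 3]
Op 12: conn=-12 S1=12 S2=10 S3=41 blocked=[1, 2, 3]
Op 13: conn=-12 S1=12 S2=10 S3=61 blocked=[1, 2, 3]
Op 14: conn=-12 S1=12 S2=10 S3=83 blocked=[1, 2, 3]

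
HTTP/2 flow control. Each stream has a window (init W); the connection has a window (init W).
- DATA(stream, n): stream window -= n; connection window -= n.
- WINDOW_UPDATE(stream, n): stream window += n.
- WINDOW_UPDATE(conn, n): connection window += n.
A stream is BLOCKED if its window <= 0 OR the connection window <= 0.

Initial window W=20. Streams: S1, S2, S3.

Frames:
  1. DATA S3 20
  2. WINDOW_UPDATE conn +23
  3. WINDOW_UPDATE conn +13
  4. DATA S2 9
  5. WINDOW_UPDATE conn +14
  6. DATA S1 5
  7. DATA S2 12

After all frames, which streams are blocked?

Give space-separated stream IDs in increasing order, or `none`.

Op 1: conn=0 S1=20 S2=20 S3=0 blocked=[1, 2, 3]
Op 2: conn=23 S1=20 S2=20 S3=0 blocked=[3]
Op 3: conn=36 S1=20 S2=20 S3=0 blocked=[3]
Op 4: conn=27 S1=20 S2=11 S3=0 blocked=[3]
Op 5: conn=41 S1=20 S2=11 S3=0 blocked=[3]
Op 6: conn=36 S1=15 S2=11 S3=0 blocked=[3]
Op 7: conn=24 S1=15 S2=-1 S3=0 blocked=[2, 3]

Answer: S2 S3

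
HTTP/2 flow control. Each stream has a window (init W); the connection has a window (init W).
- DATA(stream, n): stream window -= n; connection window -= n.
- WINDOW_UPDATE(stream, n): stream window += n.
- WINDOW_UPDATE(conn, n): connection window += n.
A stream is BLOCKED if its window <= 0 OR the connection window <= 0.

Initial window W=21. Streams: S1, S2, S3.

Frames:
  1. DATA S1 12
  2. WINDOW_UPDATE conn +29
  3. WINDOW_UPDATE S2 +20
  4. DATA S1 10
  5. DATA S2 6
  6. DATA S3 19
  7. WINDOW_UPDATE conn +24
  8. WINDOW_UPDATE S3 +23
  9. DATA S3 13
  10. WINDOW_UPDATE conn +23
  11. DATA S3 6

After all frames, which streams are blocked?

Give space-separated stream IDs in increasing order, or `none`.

Op 1: conn=9 S1=9 S2=21 S3=21 blocked=[]
Op 2: conn=38 S1=9 S2=21 S3=21 blocked=[]
Op 3: conn=38 S1=9 S2=41 S3=21 blocked=[]
Op 4: conn=28 S1=-1 S2=41 S3=21 blocked=[1]
Op 5: conn=22 S1=-1 S2=35 S3=21 blocked=[1]
Op 6: conn=3 S1=-1 S2=35 S3=2 blocked=[1]
Op 7: conn=27 S1=-1 S2=35 S3=2 blocked=[1]
Op 8: conn=27 S1=-1 S2=35 S3=25 blocked=[1]
Op 9: conn=14 S1=-1 S2=35 S3=12 blocked=[1]
Op 10: conn=37 S1=-1 S2=35 S3=12 blocked=[1]
Op 11: conn=31 S1=-1 S2=35 S3=6 blocked=[1]

Answer: S1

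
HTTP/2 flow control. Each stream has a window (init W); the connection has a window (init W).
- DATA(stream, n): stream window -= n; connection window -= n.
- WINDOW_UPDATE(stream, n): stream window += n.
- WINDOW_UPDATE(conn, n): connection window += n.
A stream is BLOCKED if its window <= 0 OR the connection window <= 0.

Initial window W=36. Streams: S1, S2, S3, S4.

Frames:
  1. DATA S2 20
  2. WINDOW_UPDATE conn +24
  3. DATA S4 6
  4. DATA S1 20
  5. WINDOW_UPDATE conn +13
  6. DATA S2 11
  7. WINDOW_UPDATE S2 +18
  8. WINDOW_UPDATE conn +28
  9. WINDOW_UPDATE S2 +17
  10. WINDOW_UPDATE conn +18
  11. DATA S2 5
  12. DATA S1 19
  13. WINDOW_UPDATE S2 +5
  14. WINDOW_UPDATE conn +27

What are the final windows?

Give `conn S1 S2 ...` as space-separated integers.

Op 1: conn=16 S1=36 S2=16 S3=36 S4=36 blocked=[]
Op 2: conn=40 S1=36 S2=16 S3=36 S4=36 blocked=[]
Op 3: conn=34 S1=36 S2=16 S3=36 S4=30 blocked=[]
Op 4: conn=14 S1=16 S2=16 S3=36 S4=30 blocked=[]
Op 5: conn=27 S1=16 S2=16 S3=36 S4=30 blocked=[]
Op 6: conn=16 S1=16 S2=5 S3=36 S4=30 blocked=[]
Op 7: conn=16 S1=16 S2=23 S3=36 S4=30 blocked=[]
Op 8: conn=44 S1=16 S2=23 S3=36 S4=30 blocked=[]
Op 9: conn=44 S1=16 S2=40 S3=36 S4=30 blocked=[]
Op 10: conn=62 S1=16 S2=40 S3=36 S4=30 blocked=[]
Op 11: conn=57 S1=16 S2=35 S3=36 S4=30 blocked=[]
Op 12: conn=38 S1=-3 S2=35 S3=36 S4=30 blocked=[1]
Op 13: conn=38 S1=-3 S2=40 S3=36 S4=30 blocked=[1]
Op 14: conn=65 S1=-3 S2=40 S3=36 S4=30 blocked=[1]

Answer: 65 -3 40 36 30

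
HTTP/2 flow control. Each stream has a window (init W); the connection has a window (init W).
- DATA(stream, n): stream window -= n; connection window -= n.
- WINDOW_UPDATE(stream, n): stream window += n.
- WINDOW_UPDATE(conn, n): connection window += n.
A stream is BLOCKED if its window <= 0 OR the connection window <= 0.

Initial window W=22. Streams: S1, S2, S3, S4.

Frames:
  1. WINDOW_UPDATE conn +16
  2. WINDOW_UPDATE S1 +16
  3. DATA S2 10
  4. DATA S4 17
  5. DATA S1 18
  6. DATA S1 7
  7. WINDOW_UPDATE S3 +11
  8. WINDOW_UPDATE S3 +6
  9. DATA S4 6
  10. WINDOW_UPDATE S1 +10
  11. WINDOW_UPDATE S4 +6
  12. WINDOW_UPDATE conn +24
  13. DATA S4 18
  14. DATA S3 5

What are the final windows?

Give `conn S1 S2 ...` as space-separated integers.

Answer: -19 23 12 34 -13

Derivation:
Op 1: conn=38 S1=22 S2=22 S3=22 S4=22 blocked=[]
Op 2: conn=38 S1=38 S2=22 S3=22 S4=22 blocked=[]
Op 3: conn=28 S1=38 S2=12 S3=22 S4=22 blocked=[]
Op 4: conn=11 S1=38 S2=12 S3=22 S4=5 blocked=[]
Op 5: conn=-7 S1=20 S2=12 S3=22 S4=5 blocked=[1, 2, 3, 4]
Op 6: conn=-14 S1=13 S2=12 S3=22 S4=5 blocked=[1, 2, 3, 4]
Op 7: conn=-14 S1=13 S2=12 S3=33 S4=5 blocked=[1, 2, 3, 4]
Op 8: conn=-14 S1=13 S2=12 S3=39 S4=5 blocked=[1, 2, 3, 4]
Op 9: conn=-20 S1=13 S2=12 S3=39 S4=-1 blocked=[1, 2, 3, 4]
Op 10: conn=-20 S1=23 S2=12 S3=39 S4=-1 blocked=[1, 2, 3, 4]
Op 11: conn=-20 S1=23 S2=12 S3=39 S4=5 blocked=[1, 2, 3, 4]
Op 12: conn=4 S1=23 S2=12 S3=39 S4=5 blocked=[]
Op 13: conn=-14 S1=23 S2=12 S3=39 S4=-13 blocked=[1, 2, 3, 4]
Op 14: conn=-19 S1=23 S2=12 S3=34 S4=-13 blocked=[1, 2, 3, 4]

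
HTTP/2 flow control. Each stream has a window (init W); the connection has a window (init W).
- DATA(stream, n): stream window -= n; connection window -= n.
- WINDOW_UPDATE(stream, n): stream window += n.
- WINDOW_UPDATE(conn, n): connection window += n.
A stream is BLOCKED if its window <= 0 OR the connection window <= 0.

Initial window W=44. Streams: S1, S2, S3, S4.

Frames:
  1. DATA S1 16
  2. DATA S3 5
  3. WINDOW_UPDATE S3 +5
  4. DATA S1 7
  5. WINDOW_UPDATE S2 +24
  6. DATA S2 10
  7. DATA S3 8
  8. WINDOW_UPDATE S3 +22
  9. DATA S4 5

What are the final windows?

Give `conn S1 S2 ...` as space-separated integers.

Answer: -7 21 58 58 39

Derivation:
Op 1: conn=28 S1=28 S2=44 S3=44 S4=44 blocked=[]
Op 2: conn=23 S1=28 S2=44 S3=39 S4=44 blocked=[]
Op 3: conn=23 S1=28 S2=44 S3=44 S4=44 blocked=[]
Op 4: conn=16 S1=21 S2=44 S3=44 S4=44 blocked=[]
Op 5: conn=16 S1=21 S2=68 S3=44 S4=44 blocked=[]
Op 6: conn=6 S1=21 S2=58 S3=44 S4=44 blocked=[]
Op 7: conn=-2 S1=21 S2=58 S3=36 S4=44 blocked=[1, 2, 3, 4]
Op 8: conn=-2 S1=21 S2=58 S3=58 S4=44 blocked=[1, 2, 3, 4]
Op 9: conn=-7 S1=21 S2=58 S3=58 S4=39 blocked=[1, 2, 3, 4]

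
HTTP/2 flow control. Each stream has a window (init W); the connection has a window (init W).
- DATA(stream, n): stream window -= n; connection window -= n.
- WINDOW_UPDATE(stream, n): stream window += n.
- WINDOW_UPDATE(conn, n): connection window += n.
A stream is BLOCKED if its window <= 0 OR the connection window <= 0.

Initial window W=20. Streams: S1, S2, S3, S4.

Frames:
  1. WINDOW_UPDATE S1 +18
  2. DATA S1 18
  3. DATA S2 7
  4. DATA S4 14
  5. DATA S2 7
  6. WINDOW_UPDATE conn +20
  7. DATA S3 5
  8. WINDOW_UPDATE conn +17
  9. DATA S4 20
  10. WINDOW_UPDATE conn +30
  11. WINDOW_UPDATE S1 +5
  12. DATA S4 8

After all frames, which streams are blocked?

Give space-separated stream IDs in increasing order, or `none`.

Answer: S4

Derivation:
Op 1: conn=20 S1=38 S2=20 S3=20 S4=20 blocked=[]
Op 2: conn=2 S1=20 S2=20 S3=20 S4=20 blocked=[]
Op 3: conn=-5 S1=20 S2=13 S3=20 S4=20 blocked=[1, 2, 3, 4]
Op 4: conn=-19 S1=20 S2=13 S3=20 S4=6 blocked=[1, 2, 3, 4]
Op 5: conn=-26 S1=20 S2=6 S3=20 S4=6 blocked=[1, 2, 3, 4]
Op 6: conn=-6 S1=20 S2=6 S3=20 S4=6 blocked=[1, 2, 3, 4]
Op 7: conn=-11 S1=20 S2=6 S3=15 S4=6 blocked=[1, 2, 3, 4]
Op 8: conn=6 S1=20 S2=6 S3=15 S4=6 blocked=[]
Op 9: conn=-14 S1=20 S2=6 S3=15 S4=-14 blocked=[1, 2, 3, 4]
Op 10: conn=16 S1=20 S2=6 S3=15 S4=-14 blocked=[4]
Op 11: conn=16 S1=25 S2=6 S3=15 S4=-14 blocked=[4]
Op 12: conn=8 S1=25 S2=6 S3=15 S4=-22 blocked=[4]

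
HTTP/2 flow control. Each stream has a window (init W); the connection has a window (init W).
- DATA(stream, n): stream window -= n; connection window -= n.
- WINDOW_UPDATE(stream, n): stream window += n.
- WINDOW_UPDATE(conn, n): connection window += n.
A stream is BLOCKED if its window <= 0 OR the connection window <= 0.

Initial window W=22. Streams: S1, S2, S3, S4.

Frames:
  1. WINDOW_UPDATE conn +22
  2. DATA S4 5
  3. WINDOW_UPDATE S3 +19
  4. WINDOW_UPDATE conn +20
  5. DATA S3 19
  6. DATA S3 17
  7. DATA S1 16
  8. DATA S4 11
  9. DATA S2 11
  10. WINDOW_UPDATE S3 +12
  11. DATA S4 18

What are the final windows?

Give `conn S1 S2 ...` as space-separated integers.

Op 1: conn=44 S1=22 S2=22 S3=22 S4=22 blocked=[]
Op 2: conn=39 S1=22 S2=22 S3=22 S4=17 blocked=[]
Op 3: conn=39 S1=22 S2=22 S3=41 S4=17 blocked=[]
Op 4: conn=59 S1=22 S2=22 S3=41 S4=17 blocked=[]
Op 5: conn=40 S1=22 S2=22 S3=22 S4=17 blocked=[]
Op 6: conn=23 S1=22 S2=22 S3=5 S4=17 blocked=[]
Op 7: conn=7 S1=6 S2=22 S3=5 S4=17 blocked=[]
Op 8: conn=-4 S1=6 S2=22 S3=5 S4=6 blocked=[1, 2, 3, 4]
Op 9: conn=-15 S1=6 S2=11 S3=5 S4=6 blocked=[1, 2, 3, 4]
Op 10: conn=-15 S1=6 S2=11 S3=17 S4=6 blocked=[1, 2, 3, 4]
Op 11: conn=-33 S1=6 S2=11 S3=17 S4=-12 blocked=[1, 2, 3, 4]

Answer: -33 6 11 17 -12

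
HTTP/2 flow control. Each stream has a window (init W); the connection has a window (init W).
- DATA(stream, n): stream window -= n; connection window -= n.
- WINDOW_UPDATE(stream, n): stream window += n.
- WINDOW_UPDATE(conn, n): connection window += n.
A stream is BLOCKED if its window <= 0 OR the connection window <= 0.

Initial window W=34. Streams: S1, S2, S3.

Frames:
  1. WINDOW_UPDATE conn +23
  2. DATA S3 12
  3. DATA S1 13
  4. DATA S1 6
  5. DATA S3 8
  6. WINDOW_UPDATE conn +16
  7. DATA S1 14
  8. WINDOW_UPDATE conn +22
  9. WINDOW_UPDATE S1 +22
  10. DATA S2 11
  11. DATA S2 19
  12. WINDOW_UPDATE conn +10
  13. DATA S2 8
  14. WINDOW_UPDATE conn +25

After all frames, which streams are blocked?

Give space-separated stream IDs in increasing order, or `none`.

Answer: S2

Derivation:
Op 1: conn=57 S1=34 S2=34 S3=34 blocked=[]
Op 2: conn=45 S1=34 S2=34 S3=22 blocked=[]
Op 3: conn=32 S1=21 S2=34 S3=22 blocked=[]
Op 4: conn=26 S1=15 S2=34 S3=22 blocked=[]
Op 5: conn=18 S1=15 S2=34 S3=14 blocked=[]
Op 6: conn=34 S1=15 S2=34 S3=14 blocked=[]
Op 7: conn=20 S1=1 S2=34 S3=14 blocked=[]
Op 8: conn=42 S1=1 S2=34 S3=14 blocked=[]
Op 9: conn=42 S1=23 S2=34 S3=14 blocked=[]
Op 10: conn=31 S1=23 S2=23 S3=14 blocked=[]
Op 11: conn=12 S1=23 S2=4 S3=14 blocked=[]
Op 12: conn=22 S1=23 S2=4 S3=14 blocked=[]
Op 13: conn=14 S1=23 S2=-4 S3=14 blocked=[2]
Op 14: conn=39 S1=23 S2=-4 S3=14 blocked=[2]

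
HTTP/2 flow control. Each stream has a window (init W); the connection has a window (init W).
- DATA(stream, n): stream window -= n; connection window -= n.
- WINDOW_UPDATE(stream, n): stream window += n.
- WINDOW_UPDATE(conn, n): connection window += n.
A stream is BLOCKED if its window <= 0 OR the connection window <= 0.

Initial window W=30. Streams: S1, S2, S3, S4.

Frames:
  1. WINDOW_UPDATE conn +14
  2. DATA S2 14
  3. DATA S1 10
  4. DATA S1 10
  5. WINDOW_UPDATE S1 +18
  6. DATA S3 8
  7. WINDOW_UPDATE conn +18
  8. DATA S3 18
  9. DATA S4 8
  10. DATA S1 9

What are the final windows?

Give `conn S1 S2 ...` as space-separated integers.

Op 1: conn=44 S1=30 S2=30 S3=30 S4=30 blocked=[]
Op 2: conn=30 S1=30 S2=16 S3=30 S4=30 blocked=[]
Op 3: conn=20 S1=20 S2=16 S3=30 S4=30 blocked=[]
Op 4: conn=10 S1=10 S2=16 S3=30 S4=30 blocked=[]
Op 5: conn=10 S1=28 S2=16 S3=30 S4=30 blocked=[]
Op 6: conn=2 S1=28 S2=16 S3=22 S4=30 blocked=[]
Op 7: conn=20 S1=28 S2=16 S3=22 S4=30 blocked=[]
Op 8: conn=2 S1=28 S2=16 S3=4 S4=30 blocked=[]
Op 9: conn=-6 S1=28 S2=16 S3=4 S4=22 blocked=[1, 2, 3, 4]
Op 10: conn=-15 S1=19 S2=16 S3=4 S4=22 blocked=[1, 2, 3, 4]

Answer: -15 19 16 4 22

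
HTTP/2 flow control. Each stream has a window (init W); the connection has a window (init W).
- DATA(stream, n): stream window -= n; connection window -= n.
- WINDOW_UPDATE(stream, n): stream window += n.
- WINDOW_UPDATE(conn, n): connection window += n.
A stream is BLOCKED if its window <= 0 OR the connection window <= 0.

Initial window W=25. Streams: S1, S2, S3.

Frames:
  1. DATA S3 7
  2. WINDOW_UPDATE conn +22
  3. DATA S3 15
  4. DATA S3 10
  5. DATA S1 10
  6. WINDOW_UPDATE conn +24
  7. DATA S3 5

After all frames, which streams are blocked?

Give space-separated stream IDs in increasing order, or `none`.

Op 1: conn=18 S1=25 S2=25 S3=18 blocked=[]
Op 2: conn=40 S1=25 S2=25 S3=18 blocked=[]
Op 3: conn=25 S1=25 S2=25 S3=3 blocked=[]
Op 4: conn=15 S1=25 S2=25 S3=-7 blocked=[3]
Op 5: conn=5 S1=15 S2=25 S3=-7 blocked=[3]
Op 6: conn=29 S1=15 S2=25 S3=-7 blocked=[3]
Op 7: conn=24 S1=15 S2=25 S3=-12 blocked=[3]

Answer: S3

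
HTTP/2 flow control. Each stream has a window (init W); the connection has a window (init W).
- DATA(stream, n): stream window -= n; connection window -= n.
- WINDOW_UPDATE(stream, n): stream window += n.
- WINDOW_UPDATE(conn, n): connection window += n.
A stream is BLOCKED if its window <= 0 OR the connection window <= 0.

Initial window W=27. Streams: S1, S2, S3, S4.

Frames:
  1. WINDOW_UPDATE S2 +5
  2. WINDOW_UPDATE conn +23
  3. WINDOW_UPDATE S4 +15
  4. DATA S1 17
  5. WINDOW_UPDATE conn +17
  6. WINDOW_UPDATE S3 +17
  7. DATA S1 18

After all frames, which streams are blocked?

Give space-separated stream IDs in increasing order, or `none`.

Answer: S1

Derivation:
Op 1: conn=27 S1=27 S2=32 S3=27 S4=27 blocked=[]
Op 2: conn=50 S1=27 S2=32 S3=27 S4=27 blocked=[]
Op 3: conn=50 S1=27 S2=32 S3=27 S4=42 blocked=[]
Op 4: conn=33 S1=10 S2=32 S3=27 S4=42 blocked=[]
Op 5: conn=50 S1=10 S2=32 S3=27 S4=42 blocked=[]
Op 6: conn=50 S1=10 S2=32 S3=44 S4=42 blocked=[]
Op 7: conn=32 S1=-8 S2=32 S3=44 S4=42 blocked=[1]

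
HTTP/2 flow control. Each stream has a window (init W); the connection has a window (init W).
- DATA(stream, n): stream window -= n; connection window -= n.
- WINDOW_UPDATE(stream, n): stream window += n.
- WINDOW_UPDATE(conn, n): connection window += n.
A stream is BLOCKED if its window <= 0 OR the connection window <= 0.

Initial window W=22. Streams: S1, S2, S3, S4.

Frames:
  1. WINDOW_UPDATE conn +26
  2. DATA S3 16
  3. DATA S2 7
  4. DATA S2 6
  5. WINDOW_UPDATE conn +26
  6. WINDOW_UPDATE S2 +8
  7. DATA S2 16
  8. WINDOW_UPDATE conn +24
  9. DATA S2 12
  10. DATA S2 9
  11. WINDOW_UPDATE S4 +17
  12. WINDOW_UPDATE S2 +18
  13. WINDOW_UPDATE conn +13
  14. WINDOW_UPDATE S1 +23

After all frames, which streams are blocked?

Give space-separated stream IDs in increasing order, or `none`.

Op 1: conn=48 S1=22 S2=22 S3=22 S4=22 blocked=[]
Op 2: conn=32 S1=22 S2=22 S3=6 S4=22 blocked=[]
Op 3: conn=25 S1=22 S2=15 S3=6 S4=22 blocked=[]
Op 4: conn=19 S1=22 S2=9 S3=6 S4=22 blocked=[]
Op 5: conn=45 S1=22 S2=9 S3=6 S4=22 blocked=[]
Op 6: conn=45 S1=22 S2=17 S3=6 S4=22 blocked=[]
Op 7: conn=29 S1=22 S2=1 S3=6 S4=22 blocked=[]
Op 8: conn=53 S1=22 S2=1 S3=6 S4=22 blocked=[]
Op 9: conn=41 S1=22 S2=-11 S3=6 S4=22 blocked=[2]
Op 10: conn=32 S1=22 S2=-20 S3=6 S4=22 blocked=[2]
Op 11: conn=32 S1=22 S2=-20 S3=6 S4=39 blocked=[2]
Op 12: conn=32 S1=22 S2=-2 S3=6 S4=39 blocked=[2]
Op 13: conn=45 S1=22 S2=-2 S3=6 S4=39 blocked=[2]
Op 14: conn=45 S1=45 S2=-2 S3=6 S4=39 blocked=[2]

Answer: S2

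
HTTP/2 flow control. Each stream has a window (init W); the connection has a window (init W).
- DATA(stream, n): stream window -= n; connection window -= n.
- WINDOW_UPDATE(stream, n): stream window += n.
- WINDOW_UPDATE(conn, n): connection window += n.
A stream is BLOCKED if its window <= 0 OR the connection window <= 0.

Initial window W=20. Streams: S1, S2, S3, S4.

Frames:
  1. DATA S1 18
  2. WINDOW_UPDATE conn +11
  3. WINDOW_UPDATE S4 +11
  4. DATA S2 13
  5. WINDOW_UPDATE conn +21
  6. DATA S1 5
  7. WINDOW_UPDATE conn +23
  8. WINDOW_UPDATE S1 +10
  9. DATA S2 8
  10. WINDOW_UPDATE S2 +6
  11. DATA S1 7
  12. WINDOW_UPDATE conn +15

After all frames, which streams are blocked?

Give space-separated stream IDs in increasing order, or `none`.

Answer: S1

Derivation:
Op 1: conn=2 S1=2 S2=20 S3=20 S4=20 blocked=[]
Op 2: conn=13 S1=2 S2=20 S3=20 S4=20 blocked=[]
Op 3: conn=13 S1=2 S2=20 S3=20 S4=31 blocked=[]
Op 4: conn=0 S1=2 S2=7 S3=20 S4=31 blocked=[1, 2, 3, 4]
Op 5: conn=21 S1=2 S2=7 S3=20 S4=31 blocked=[]
Op 6: conn=16 S1=-3 S2=7 S3=20 S4=31 blocked=[1]
Op 7: conn=39 S1=-3 S2=7 S3=20 S4=31 blocked=[1]
Op 8: conn=39 S1=7 S2=7 S3=20 S4=31 blocked=[]
Op 9: conn=31 S1=7 S2=-1 S3=20 S4=31 blocked=[2]
Op 10: conn=31 S1=7 S2=5 S3=20 S4=31 blocked=[]
Op 11: conn=24 S1=0 S2=5 S3=20 S4=31 blocked=[1]
Op 12: conn=39 S1=0 S2=5 S3=20 S4=31 blocked=[1]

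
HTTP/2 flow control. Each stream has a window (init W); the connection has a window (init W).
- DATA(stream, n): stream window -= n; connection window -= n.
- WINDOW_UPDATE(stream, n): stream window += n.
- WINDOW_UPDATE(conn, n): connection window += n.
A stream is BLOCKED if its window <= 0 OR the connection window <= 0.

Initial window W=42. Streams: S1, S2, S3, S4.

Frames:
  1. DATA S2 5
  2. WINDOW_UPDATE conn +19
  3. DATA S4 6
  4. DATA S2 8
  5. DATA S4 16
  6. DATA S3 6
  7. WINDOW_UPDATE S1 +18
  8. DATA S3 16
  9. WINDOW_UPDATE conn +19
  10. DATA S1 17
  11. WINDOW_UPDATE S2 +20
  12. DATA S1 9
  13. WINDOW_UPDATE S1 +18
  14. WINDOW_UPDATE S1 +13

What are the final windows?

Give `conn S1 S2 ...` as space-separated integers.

Answer: -3 65 49 20 20

Derivation:
Op 1: conn=37 S1=42 S2=37 S3=42 S4=42 blocked=[]
Op 2: conn=56 S1=42 S2=37 S3=42 S4=42 blocked=[]
Op 3: conn=50 S1=42 S2=37 S3=42 S4=36 blocked=[]
Op 4: conn=42 S1=42 S2=29 S3=42 S4=36 blocked=[]
Op 5: conn=26 S1=42 S2=29 S3=42 S4=20 blocked=[]
Op 6: conn=20 S1=42 S2=29 S3=36 S4=20 blocked=[]
Op 7: conn=20 S1=60 S2=29 S3=36 S4=20 blocked=[]
Op 8: conn=4 S1=60 S2=29 S3=20 S4=20 blocked=[]
Op 9: conn=23 S1=60 S2=29 S3=20 S4=20 blocked=[]
Op 10: conn=6 S1=43 S2=29 S3=20 S4=20 blocked=[]
Op 11: conn=6 S1=43 S2=49 S3=20 S4=20 blocked=[]
Op 12: conn=-3 S1=34 S2=49 S3=20 S4=20 blocked=[1, 2, 3, 4]
Op 13: conn=-3 S1=52 S2=49 S3=20 S4=20 blocked=[1, 2, 3, 4]
Op 14: conn=-3 S1=65 S2=49 S3=20 S4=20 blocked=[1, 2, 3, 4]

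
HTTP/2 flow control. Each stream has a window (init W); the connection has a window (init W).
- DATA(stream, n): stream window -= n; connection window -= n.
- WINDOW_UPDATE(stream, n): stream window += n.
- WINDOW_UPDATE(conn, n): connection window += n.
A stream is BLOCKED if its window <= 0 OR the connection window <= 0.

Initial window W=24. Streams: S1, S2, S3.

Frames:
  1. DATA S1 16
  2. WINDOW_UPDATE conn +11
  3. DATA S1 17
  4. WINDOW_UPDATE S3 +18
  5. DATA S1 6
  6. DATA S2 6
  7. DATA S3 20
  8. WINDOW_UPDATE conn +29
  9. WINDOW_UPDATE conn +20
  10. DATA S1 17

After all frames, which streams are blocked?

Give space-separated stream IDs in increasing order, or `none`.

Op 1: conn=8 S1=8 S2=24 S3=24 blocked=[]
Op 2: conn=19 S1=8 S2=24 S3=24 blocked=[]
Op 3: conn=2 S1=-9 S2=24 S3=24 blocked=[1]
Op 4: conn=2 S1=-9 S2=24 S3=42 blocked=[1]
Op 5: conn=-4 S1=-15 S2=24 S3=42 blocked=[1, 2, 3]
Op 6: conn=-10 S1=-15 S2=18 S3=42 blocked=[1, 2, 3]
Op 7: conn=-30 S1=-15 S2=18 S3=22 blocked=[1, 2, 3]
Op 8: conn=-1 S1=-15 S2=18 S3=22 blocked=[1, 2, 3]
Op 9: conn=19 S1=-15 S2=18 S3=22 blocked=[1]
Op 10: conn=2 S1=-32 S2=18 S3=22 blocked=[1]

Answer: S1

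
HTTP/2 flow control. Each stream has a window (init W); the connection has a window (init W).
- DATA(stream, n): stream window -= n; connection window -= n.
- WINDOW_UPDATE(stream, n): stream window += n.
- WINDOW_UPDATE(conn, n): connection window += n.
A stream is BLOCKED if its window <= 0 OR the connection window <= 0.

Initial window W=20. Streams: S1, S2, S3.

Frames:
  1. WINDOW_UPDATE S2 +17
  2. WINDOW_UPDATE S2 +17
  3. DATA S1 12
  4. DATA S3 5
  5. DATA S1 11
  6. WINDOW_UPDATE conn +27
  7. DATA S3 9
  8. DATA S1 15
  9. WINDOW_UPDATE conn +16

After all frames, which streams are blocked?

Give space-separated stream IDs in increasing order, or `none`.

Answer: S1

Derivation:
Op 1: conn=20 S1=20 S2=37 S3=20 blocked=[]
Op 2: conn=20 S1=20 S2=54 S3=20 blocked=[]
Op 3: conn=8 S1=8 S2=54 S3=20 blocked=[]
Op 4: conn=3 S1=8 S2=54 S3=15 blocked=[]
Op 5: conn=-8 S1=-3 S2=54 S3=15 blocked=[1, 2, 3]
Op 6: conn=19 S1=-3 S2=54 S3=15 blocked=[1]
Op 7: conn=10 S1=-3 S2=54 S3=6 blocked=[1]
Op 8: conn=-5 S1=-18 S2=54 S3=6 blocked=[1, 2, 3]
Op 9: conn=11 S1=-18 S2=54 S3=6 blocked=[1]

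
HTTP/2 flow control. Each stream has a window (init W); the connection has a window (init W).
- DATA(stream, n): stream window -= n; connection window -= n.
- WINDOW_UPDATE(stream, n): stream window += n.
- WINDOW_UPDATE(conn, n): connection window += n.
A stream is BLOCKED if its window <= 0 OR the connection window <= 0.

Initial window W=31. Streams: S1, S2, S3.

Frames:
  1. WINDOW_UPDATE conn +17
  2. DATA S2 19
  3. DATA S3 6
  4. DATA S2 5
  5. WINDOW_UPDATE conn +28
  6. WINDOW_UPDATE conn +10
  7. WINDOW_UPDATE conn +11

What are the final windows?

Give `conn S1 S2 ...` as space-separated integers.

Op 1: conn=48 S1=31 S2=31 S3=31 blocked=[]
Op 2: conn=29 S1=31 S2=12 S3=31 blocked=[]
Op 3: conn=23 S1=31 S2=12 S3=25 blocked=[]
Op 4: conn=18 S1=31 S2=7 S3=25 blocked=[]
Op 5: conn=46 S1=31 S2=7 S3=25 blocked=[]
Op 6: conn=56 S1=31 S2=7 S3=25 blocked=[]
Op 7: conn=67 S1=31 S2=7 S3=25 blocked=[]

Answer: 67 31 7 25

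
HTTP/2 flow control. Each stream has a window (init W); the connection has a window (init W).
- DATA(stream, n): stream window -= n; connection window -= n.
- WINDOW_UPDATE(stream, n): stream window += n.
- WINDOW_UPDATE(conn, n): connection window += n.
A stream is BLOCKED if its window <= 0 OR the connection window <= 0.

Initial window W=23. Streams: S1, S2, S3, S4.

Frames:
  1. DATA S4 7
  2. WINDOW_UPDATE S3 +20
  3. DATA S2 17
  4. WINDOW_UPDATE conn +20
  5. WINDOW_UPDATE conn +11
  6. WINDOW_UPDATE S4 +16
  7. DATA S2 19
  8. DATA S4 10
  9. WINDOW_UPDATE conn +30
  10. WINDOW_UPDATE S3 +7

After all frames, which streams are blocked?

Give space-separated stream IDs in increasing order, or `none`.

Answer: S2

Derivation:
Op 1: conn=16 S1=23 S2=23 S3=23 S4=16 blocked=[]
Op 2: conn=16 S1=23 S2=23 S3=43 S4=16 blocked=[]
Op 3: conn=-1 S1=23 S2=6 S3=43 S4=16 blocked=[1, 2, 3, 4]
Op 4: conn=19 S1=23 S2=6 S3=43 S4=16 blocked=[]
Op 5: conn=30 S1=23 S2=6 S3=43 S4=16 blocked=[]
Op 6: conn=30 S1=23 S2=6 S3=43 S4=32 blocked=[]
Op 7: conn=11 S1=23 S2=-13 S3=43 S4=32 blocked=[2]
Op 8: conn=1 S1=23 S2=-13 S3=43 S4=22 blocked=[2]
Op 9: conn=31 S1=23 S2=-13 S3=43 S4=22 blocked=[2]
Op 10: conn=31 S1=23 S2=-13 S3=50 S4=22 blocked=[2]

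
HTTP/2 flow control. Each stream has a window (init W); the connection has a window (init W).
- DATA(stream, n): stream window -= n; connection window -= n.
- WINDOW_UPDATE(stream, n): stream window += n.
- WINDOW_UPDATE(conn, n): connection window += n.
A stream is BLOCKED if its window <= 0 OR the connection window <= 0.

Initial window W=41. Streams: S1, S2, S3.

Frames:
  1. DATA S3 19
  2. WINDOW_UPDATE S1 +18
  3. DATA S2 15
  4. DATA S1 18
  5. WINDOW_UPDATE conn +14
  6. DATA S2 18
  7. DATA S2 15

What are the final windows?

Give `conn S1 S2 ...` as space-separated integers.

Answer: -30 41 -7 22

Derivation:
Op 1: conn=22 S1=41 S2=41 S3=22 blocked=[]
Op 2: conn=22 S1=59 S2=41 S3=22 blocked=[]
Op 3: conn=7 S1=59 S2=26 S3=22 blocked=[]
Op 4: conn=-11 S1=41 S2=26 S3=22 blocked=[1, 2, 3]
Op 5: conn=3 S1=41 S2=26 S3=22 blocked=[]
Op 6: conn=-15 S1=41 S2=8 S3=22 blocked=[1, 2, 3]
Op 7: conn=-30 S1=41 S2=-7 S3=22 blocked=[1, 2, 3]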